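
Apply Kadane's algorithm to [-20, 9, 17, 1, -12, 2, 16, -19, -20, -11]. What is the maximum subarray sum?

Using Kadane's algorithm on [-20, 9, 17, 1, -12, 2, 16, -19, -20, -11]:

Scanning through the array:
Position 1 (value 9): max_ending_here = 9, max_so_far = 9
Position 2 (value 17): max_ending_here = 26, max_so_far = 26
Position 3 (value 1): max_ending_here = 27, max_so_far = 27
Position 4 (value -12): max_ending_here = 15, max_so_far = 27
Position 5 (value 2): max_ending_here = 17, max_so_far = 27
Position 6 (value 16): max_ending_here = 33, max_so_far = 33
Position 7 (value -19): max_ending_here = 14, max_so_far = 33
Position 8 (value -20): max_ending_here = -6, max_so_far = 33
Position 9 (value -11): max_ending_here = -11, max_so_far = 33

Maximum subarray: [9, 17, 1, -12, 2, 16]
Maximum sum: 33

The maximum subarray is [9, 17, 1, -12, 2, 16] with sum 33. This subarray runs from index 1 to index 6.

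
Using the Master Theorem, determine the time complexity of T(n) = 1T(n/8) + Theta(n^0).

Master Theorem for T(n) = 1T(n/8) + O(n^0):

a = 1, b = 8, c = 0
log_b(a) = log_8(1) = 0.0000

Case 2: c = 0 = log_8(1) = 0.0000
T(n) = O(n^0 log n) = O(log n)

For T(n) = 1T(n/8) + O(n^0): log_8(1) = 0.0000. This is Case 2 of the Master Theorem (c = log_b(a), equal work at all levels), giving O(log n).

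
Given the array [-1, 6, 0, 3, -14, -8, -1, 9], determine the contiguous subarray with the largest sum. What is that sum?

Using Kadane's algorithm on [-1, 6, 0, 3, -14, -8, -1, 9]:

Scanning through the array:
Position 1 (value 6): max_ending_here = 6, max_so_far = 6
Position 2 (value 0): max_ending_here = 6, max_so_far = 6
Position 3 (value 3): max_ending_here = 9, max_so_far = 9
Position 4 (value -14): max_ending_here = -5, max_so_far = 9
Position 5 (value -8): max_ending_here = -8, max_so_far = 9
Position 6 (value -1): max_ending_here = -1, max_so_far = 9
Position 7 (value 9): max_ending_here = 9, max_so_far = 9

Maximum subarray: [6, 0, 3]
Maximum sum: 9

The maximum subarray is [6, 0, 3] with sum 9. This subarray runs from index 1 to index 3.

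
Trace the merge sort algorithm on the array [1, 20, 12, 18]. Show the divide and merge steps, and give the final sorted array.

Merge sort trace:

Split: [1, 20, 12, 18] -> [1, 20] and [12, 18]
  Split: [1, 20] -> [1] and [20]
  Merge: [1] + [20] -> [1, 20]
  Split: [12, 18] -> [12] and [18]
  Merge: [12] + [18] -> [12, 18]
Merge: [1, 20] + [12, 18] -> [1, 12, 18, 20]

Final sorted array: [1, 12, 18, 20]

The merge sort proceeds by recursively splitting the array and merging sorted halves.
After all merges, the sorted array is [1, 12, 18, 20].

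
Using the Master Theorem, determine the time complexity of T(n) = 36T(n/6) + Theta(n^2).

Master Theorem for T(n) = 36T(n/6) + O(n^2):

a = 36, b = 6, c = 2
log_b(a) = log_6(36) = 2.0000

Case 2: c = 2 = log_6(36) = 2.0000
T(n) = O(n^2 log n) = O(n^2 log n)

For T(n) = 36T(n/6) + O(n^2): log_6(36) = 2.0000. This is Case 2 of the Master Theorem (c = log_b(a), equal work at all levels), giving O(n^2 log n).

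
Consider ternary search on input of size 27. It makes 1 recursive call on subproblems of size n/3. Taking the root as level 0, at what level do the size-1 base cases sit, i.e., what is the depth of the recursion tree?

For divide and conquer with division factor 3:

Problem sizes at each level:
Level 0: 27
Level 1: 9
Level 2: 3
Level 3: 1

The root is level 0 and the size-1 base case is level 3 (the tree spans levels 0 through 3, i.e. 4 levels counting the root), so the depth is the number of divisions: log_3(27) = 3

The recursion tree depth is log_3(27) = 3. At each level, the problem size is divided by 3, so it takes 3 divisions to reduce to a base case of size 1. The algorithm makes 1 recursive call at each level.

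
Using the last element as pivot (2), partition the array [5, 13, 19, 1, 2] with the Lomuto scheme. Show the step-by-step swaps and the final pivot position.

Lomuto partition with pivot = 2:

Initial array: [5, 13, 19, 1, 2]

arr[0]=5 > 2: no swap
arr[1]=13 > 2: no swap
arr[2]=19 > 2: no swap
arr[3]=1 <= 2: swap with position 0, array becomes [1, 13, 19, 5, 2]

Place pivot at position 1: [1, 2, 19, 5, 13]
Pivot position: 1

After partitioning with pivot 2, the array becomes [1, 2, 19, 5, 13]. The pivot is placed at index 1. All elements to the left of the pivot are <= 2, and all elements to the right are > 2.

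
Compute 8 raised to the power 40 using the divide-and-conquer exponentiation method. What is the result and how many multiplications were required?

Computing 8^40 by squaring (build up from 8^1; each line after the first costs one multiplication):

8^1 = 8
8^2 = (8^1)^2 = 8^2 = 64
8^4 = (8^2)^2 = 64^2 = 4096
8^5 = 8 * 8^4 = 8 * 4096 = 32768
8^10 = (8^5)^2 = 32768^2 = 1073741824
8^20 = (8^10)^2 = 1073741824^2 = 1152921504606846976
8^40 = (8^20)^2 = 1152921504606846976^2 = 1329227995784915872903807060280344576

Result: 1329227995784915872903807060280344576
Multiplications needed: 6 (6 lines after 8^1)

8^40 = 1329227995784915872903807060280344576. Using exponentiation by squaring, this requires 6 multiplications. The key idea: if the exponent is even, square the half-power; if odd, multiply by the base once.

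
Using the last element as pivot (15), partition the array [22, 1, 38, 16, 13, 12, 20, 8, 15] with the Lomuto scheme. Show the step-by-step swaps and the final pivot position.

Lomuto partition with pivot = 15:

Initial array: [22, 1, 38, 16, 13, 12, 20, 8, 15]

arr[0]=22 > 15: no swap
arr[1]=1 <= 15: swap with position 0, array becomes [1, 22, 38, 16, 13, 12, 20, 8, 15]
arr[2]=38 > 15: no swap
arr[3]=16 > 15: no swap
arr[4]=13 <= 15: swap with position 1, array becomes [1, 13, 38, 16, 22, 12, 20, 8, 15]
arr[5]=12 <= 15: swap with position 2, array becomes [1, 13, 12, 16, 22, 38, 20, 8, 15]
arr[6]=20 > 15: no swap
arr[7]=8 <= 15: swap with position 3, array becomes [1, 13, 12, 8, 22, 38, 20, 16, 15]

Place pivot at position 4: [1, 13, 12, 8, 15, 38, 20, 16, 22]
Pivot position: 4

After partitioning with pivot 15, the array becomes [1, 13, 12, 8, 15, 38, 20, 16, 22]. The pivot is placed at index 4. All elements to the left of the pivot are <= 15, and all elements to the right are > 15.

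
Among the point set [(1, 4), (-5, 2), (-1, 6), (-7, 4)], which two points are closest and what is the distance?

Computing all pairwise distances among 4 points:

d((1, 4), (-5, 2)) = 6.3246
d((1, 4), (-1, 6)) = 2.8284 <-- minimum
d((1, 4), (-7, 4)) = 8.0
d((-5, 2), (-1, 6)) = 5.6569
d((-5, 2), (-7, 4)) = 2.8284 <-- minimum
d((-1, 6), (-7, 4)) = 6.3246

Minimum distance: 2.8284 (tie among 2 pairs: (1, 4) and (-1, 6); (-5, 2) and (-7, 4))

The minimum Euclidean distance is 2.8284. There is a tie: 2 pairs achieve this minimum — (1, 4) and (-1, 6); (-5, 2) and (-7, 4). Any of these is a valid closest pair. For 4 points, brute-force pairwise comparison is shown above. For large n, the divide-and-conquer algorithm (sort by x, recurse on halves, check the dividing strip) achieves O(n log n).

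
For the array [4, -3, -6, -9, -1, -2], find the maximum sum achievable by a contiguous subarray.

Using Kadane's algorithm on [4, -3, -6, -9, -1, -2]:

Scanning through the array:
Position 1 (value -3): max_ending_here = 1, max_so_far = 4
Position 2 (value -6): max_ending_here = -5, max_so_far = 4
Position 3 (value -9): max_ending_here = -9, max_so_far = 4
Position 4 (value -1): max_ending_here = -1, max_so_far = 4
Position 5 (value -2): max_ending_here = -2, max_so_far = 4

Maximum subarray: [4]
Maximum sum: 4

The maximum subarray is [4] with sum 4. This subarray runs from index 0 to index 0.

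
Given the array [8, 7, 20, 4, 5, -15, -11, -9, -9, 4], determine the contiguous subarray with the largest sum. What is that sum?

Using Kadane's algorithm on [8, 7, 20, 4, 5, -15, -11, -9, -9, 4]:

Scanning through the array:
Position 1 (value 7): max_ending_here = 15, max_so_far = 15
Position 2 (value 20): max_ending_here = 35, max_so_far = 35
Position 3 (value 4): max_ending_here = 39, max_so_far = 39
Position 4 (value 5): max_ending_here = 44, max_so_far = 44
Position 5 (value -15): max_ending_here = 29, max_so_far = 44
Position 6 (value -11): max_ending_here = 18, max_so_far = 44
Position 7 (value -9): max_ending_here = 9, max_so_far = 44
Position 8 (value -9): max_ending_here = 0, max_so_far = 44
Position 9 (value 4): max_ending_here = 4, max_so_far = 44

Maximum subarray: [8, 7, 20, 4, 5]
Maximum sum: 44

The maximum subarray is [8, 7, 20, 4, 5] with sum 44. This subarray runs from index 0 to index 4.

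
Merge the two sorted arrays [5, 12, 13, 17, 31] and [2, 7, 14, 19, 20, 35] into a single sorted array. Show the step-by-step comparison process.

Merging process:

Compare 5 vs 2: take 2 from right. Merged: [2]
Compare 5 vs 7: take 5 from left. Merged: [2, 5]
Compare 12 vs 7: take 7 from right. Merged: [2, 5, 7]
Compare 12 vs 14: take 12 from left. Merged: [2, 5, 7, 12]
Compare 13 vs 14: take 13 from left. Merged: [2, 5, 7, 12, 13]
Compare 17 vs 14: take 14 from right. Merged: [2, 5, 7, 12, 13, 14]
Compare 17 vs 19: take 17 from left. Merged: [2, 5, 7, 12, 13, 14, 17]
Compare 31 vs 19: take 19 from right. Merged: [2, 5, 7, 12, 13, 14, 17, 19]
Compare 31 vs 20: take 20 from right. Merged: [2, 5, 7, 12, 13, 14, 17, 19, 20]
Compare 31 vs 35: take 31 from left. Merged: [2, 5, 7, 12, 13, 14, 17, 19, 20, 31]
Append remaining from right: [35]. Merged: [2, 5, 7, 12, 13, 14, 17, 19, 20, 31, 35]

Final merged array: [2, 5, 7, 12, 13, 14, 17, 19, 20, 31, 35]
Total comparisons: 10

The merged array is [2, 5, 7, 12, 13, 14, 17, 19, 20, 31, 35], requiring 10 comparisons. The merge step runs in O(n) time where n is the total number of elements.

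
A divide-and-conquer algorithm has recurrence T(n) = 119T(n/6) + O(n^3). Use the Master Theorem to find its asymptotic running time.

Master Theorem for T(n) = 119T(n/6) + O(n^3):

a = 119, b = 6, c = 3
log_b(a) = log_6(119) = 2.6673

Case 3: c = 3 > log_6(119) = 2.6673
T(n) = O(n^3) = O(n^3)

For T(n) = 119T(n/6) + O(n^3): log_6(119) = 2.6673. This is Case 3 of the Master Theorem (c > log_b(a), work dominated by root), giving O(n^3).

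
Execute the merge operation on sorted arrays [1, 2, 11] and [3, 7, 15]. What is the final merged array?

Merging process:

Compare 1 vs 3: take 1 from left. Merged: [1]
Compare 2 vs 3: take 2 from left. Merged: [1, 2]
Compare 11 vs 3: take 3 from right. Merged: [1, 2, 3]
Compare 11 vs 7: take 7 from right. Merged: [1, 2, 3, 7]
Compare 11 vs 15: take 11 from left. Merged: [1, 2, 3, 7, 11]
Append remaining from right: [15]. Merged: [1, 2, 3, 7, 11, 15]

Final merged array: [1, 2, 3, 7, 11, 15]
Total comparisons: 5

The merged array is [1, 2, 3, 7, 11, 15], requiring 5 comparisons. The merge step runs in O(n) time where n is the total number of elements.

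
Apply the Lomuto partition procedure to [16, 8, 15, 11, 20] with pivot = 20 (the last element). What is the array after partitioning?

Lomuto partition with pivot = 20:

Initial array: [16, 8, 15, 11, 20]

arr[0]=16 <= 20: swap with position 0, array becomes [16, 8, 15, 11, 20]
arr[1]=8 <= 20: swap with position 1, array becomes [16, 8, 15, 11, 20]
arr[2]=15 <= 20: swap with position 2, array becomes [16, 8, 15, 11, 20]
arr[3]=11 <= 20: swap with position 3, array becomes [16, 8, 15, 11, 20]

Place pivot at position 4: [16, 8, 15, 11, 20]
Pivot position: 4

After partitioning with pivot 20, the array becomes [16, 8, 15, 11, 20]. The pivot is placed at index 4. All elements to the left of the pivot are <= 20, and all elements to the right are > 20.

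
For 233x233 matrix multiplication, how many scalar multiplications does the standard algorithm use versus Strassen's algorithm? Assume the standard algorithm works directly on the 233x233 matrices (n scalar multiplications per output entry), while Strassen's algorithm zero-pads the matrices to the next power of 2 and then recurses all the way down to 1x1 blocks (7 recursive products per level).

Matrix multiplication for 233x233 matrices:

Strassen's algorithm requires power-of-2 dimensions. Pad 233x233 to 256x256 (next power of 2).

Standard algorithm: 233^3 = 12649337 multiplications
Strassen's algorithm: 7^(log2(256)) = 7^8 = 5764801 multiplications
Savings: 12649337 - 5764801 = 6884536 multiplications

Standard: 12649337 multiplications (233^3). Strassen: 5764801 multiplications (7^8, after padding to 256x256). Strassen reduces 8 recursive multiplications to 7 at each level.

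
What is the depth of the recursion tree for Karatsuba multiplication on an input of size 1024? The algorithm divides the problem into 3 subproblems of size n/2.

For divide and conquer with division factor 2:

Problem sizes at each level:
Level 0: 1024
Level 1: 512
Level 2: 256
Level 3: 128
Level 4: 64
Level 5: 32
Level 6: 16
Level 7: 8
Level 8: 4
Level 9: 2
Level 10: 1

The root is level 0 and the size-1 base case is level 10 (the tree spans levels 0 through 10, i.e. 11 levels counting the root), so the depth is the number of divisions: log_2(1024) = 10

The recursion tree depth is log_2(1024) = 10. At each level, the problem size is divided by 2, so it takes 10 divisions to reduce to a base case of size 1. The algorithm makes 3 recursive calls at each level.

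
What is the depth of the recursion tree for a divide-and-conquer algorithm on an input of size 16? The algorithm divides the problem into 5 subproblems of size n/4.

For divide and conquer with division factor 4:

Problem sizes at each level:
Level 0: 16
Level 1: 4
Level 2: 1

The root is level 0 and the size-1 base case is level 2 (the tree spans levels 0 through 2, i.e. 3 levels counting the root), so the depth is the number of divisions: log_4(16) = 2

The recursion tree depth is log_4(16) = 2. At each level, the problem size is divided by 4, so it takes 2 divisions to reduce to a base case of size 1. The algorithm makes 5 recursive calls at each level.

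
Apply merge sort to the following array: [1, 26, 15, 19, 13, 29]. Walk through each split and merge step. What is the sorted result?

Merge sort trace:

Split: [1, 26, 15, 19, 13, 29] -> [1, 26, 15] and [19, 13, 29]
  Split: [1, 26, 15] -> [1] and [26, 15]
    Split: [26, 15] -> [26] and [15]
    Merge: [26] + [15] -> [15, 26]
  Merge: [1] + [15, 26] -> [1, 15, 26]
  Split: [19, 13, 29] -> [19] and [13, 29]
    Split: [13, 29] -> [13] and [29]
    Merge: [13] + [29] -> [13, 29]
  Merge: [19] + [13, 29] -> [13, 19, 29]
Merge: [1, 15, 26] + [13, 19, 29] -> [1, 13, 15, 19, 26, 29]

Final sorted array: [1, 13, 15, 19, 26, 29]

The merge sort proceeds by recursively splitting the array and merging sorted halves.
After all merges, the sorted array is [1, 13, 15, 19, 26, 29].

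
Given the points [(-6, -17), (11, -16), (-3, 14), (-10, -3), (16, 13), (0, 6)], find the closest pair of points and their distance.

Computing all pairwise distances among 6 points:

d((-6, -17), (11, -16)) = 17.0294
d((-6, -17), (-3, 14)) = 31.1448
d((-6, -17), (-10, -3)) = 14.5602
d((-6, -17), (16, 13)) = 37.2022
d((-6, -17), (0, 6)) = 23.7697
d((11, -16), (-3, 14)) = 33.1059
d((11, -16), (-10, -3)) = 24.6982
d((11, -16), (16, 13)) = 29.4279
d((11, -16), (0, 6)) = 24.5967
d((-3, 14), (-10, -3)) = 18.3848
d((-3, 14), (16, 13)) = 19.0263
d((-3, 14), (0, 6)) = 8.544 <-- minimum
d((-10, -3), (16, 13)) = 30.5287
d((-10, -3), (0, 6)) = 13.4536
d((16, 13), (0, 6)) = 17.4642

Closest pair: (-3, 14) and (0, 6) with distance 8.544

The closest pair is (-3, 14) and (0, 6) with Euclidean distance 8.544. For 6 points, brute-force pairwise comparison is shown above. For large n, the divide-and-conquer algorithm (sort by x, recurse on halves, check the dividing strip) achieves O(n log n).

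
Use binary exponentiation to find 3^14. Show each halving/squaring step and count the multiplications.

Computing 3^14 by squaring (build up from 3^1; each line after the first costs one multiplication):

3^1 = 3
3^2 = (3^1)^2 = 3^2 = 9
3^3 = 3 * 3^2 = 3 * 9 = 27
3^6 = (3^3)^2 = 27^2 = 729
3^7 = 3 * 3^6 = 3 * 729 = 2187
3^14 = (3^7)^2 = 2187^2 = 4782969

Result: 4782969
Multiplications needed: 5 (5 lines after 3^1)

3^14 = 4782969. Using exponentiation by squaring, this requires 5 multiplications. The key idea: if the exponent is even, square the half-power; if odd, multiply by the base once.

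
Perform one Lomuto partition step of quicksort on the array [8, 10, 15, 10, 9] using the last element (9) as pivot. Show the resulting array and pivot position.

Lomuto partition with pivot = 9:

Initial array: [8, 10, 15, 10, 9]

arr[0]=8 <= 9: swap with position 0, array becomes [8, 10, 15, 10, 9]
arr[1]=10 > 9: no swap
arr[2]=15 > 9: no swap
arr[3]=10 > 9: no swap

Place pivot at position 1: [8, 9, 15, 10, 10]
Pivot position: 1

After partitioning with pivot 9, the array becomes [8, 9, 15, 10, 10]. The pivot is placed at index 1. All elements to the left of the pivot are <= 9, and all elements to the right are > 9.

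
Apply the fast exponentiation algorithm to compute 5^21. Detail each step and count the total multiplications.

Computing 5^21 by squaring (build up from 5^1; each line after the first costs one multiplication):

5^1 = 5
5^2 = (5^1)^2 = 5^2 = 25
5^4 = (5^2)^2 = 25^2 = 625
5^5 = 5 * 5^4 = 5 * 625 = 3125
5^10 = (5^5)^2 = 3125^2 = 9765625
5^20 = (5^10)^2 = 9765625^2 = 95367431640625
5^21 = 5 * 5^20 = 5 * 95367431640625 = 476837158203125

Result: 476837158203125
Multiplications needed: 6 (6 lines after 5^1)

5^21 = 476837158203125. Using exponentiation by squaring, this requires 6 multiplications. The key idea: if the exponent is even, square the half-power; if odd, multiply by the base once.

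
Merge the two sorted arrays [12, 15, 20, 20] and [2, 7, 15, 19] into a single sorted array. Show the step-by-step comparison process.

Merging process:

Compare 12 vs 2: take 2 from right. Merged: [2]
Compare 12 vs 7: take 7 from right. Merged: [2, 7]
Compare 12 vs 15: take 12 from left. Merged: [2, 7, 12]
Compare 15 vs 15: take 15 from left. Merged: [2, 7, 12, 15]
Compare 20 vs 15: take 15 from right. Merged: [2, 7, 12, 15, 15]
Compare 20 vs 19: take 19 from right. Merged: [2, 7, 12, 15, 15, 19]
Append remaining from left: [20, 20]. Merged: [2, 7, 12, 15, 15, 19, 20, 20]

Final merged array: [2, 7, 12, 15, 15, 19, 20, 20]
Total comparisons: 6

The merged array is [2, 7, 12, 15, 15, 19, 20, 20], requiring 6 comparisons. The merge step runs in O(n) time where n is the total number of elements.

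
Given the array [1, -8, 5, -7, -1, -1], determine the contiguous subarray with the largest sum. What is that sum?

Using Kadane's algorithm on [1, -8, 5, -7, -1, -1]:

Scanning through the array:
Position 1 (value -8): max_ending_here = -7, max_so_far = 1
Position 2 (value 5): max_ending_here = 5, max_so_far = 5
Position 3 (value -7): max_ending_here = -2, max_so_far = 5
Position 4 (value -1): max_ending_here = -1, max_so_far = 5
Position 5 (value -1): max_ending_here = -1, max_so_far = 5

Maximum subarray: [5]
Maximum sum: 5

The maximum subarray is [5] with sum 5. This subarray runs from index 2 to index 2.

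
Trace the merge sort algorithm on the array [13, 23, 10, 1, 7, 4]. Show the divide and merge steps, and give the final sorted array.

Merge sort trace:

Split: [13, 23, 10, 1, 7, 4] -> [13, 23, 10] and [1, 7, 4]
  Split: [13, 23, 10] -> [13] and [23, 10]
    Split: [23, 10] -> [23] and [10]
    Merge: [23] + [10] -> [10, 23]
  Merge: [13] + [10, 23] -> [10, 13, 23]
  Split: [1, 7, 4] -> [1] and [7, 4]
    Split: [7, 4] -> [7] and [4]
    Merge: [7] + [4] -> [4, 7]
  Merge: [1] + [4, 7] -> [1, 4, 7]
Merge: [10, 13, 23] + [1, 4, 7] -> [1, 4, 7, 10, 13, 23]

Final sorted array: [1, 4, 7, 10, 13, 23]

The merge sort proceeds by recursively splitting the array and merging sorted halves.
After all merges, the sorted array is [1, 4, 7, 10, 13, 23].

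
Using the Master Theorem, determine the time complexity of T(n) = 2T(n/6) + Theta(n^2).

Master Theorem for T(n) = 2T(n/6) + O(n^2):

a = 2, b = 6, c = 2
log_b(a) = log_6(2) = 0.3869

Case 3: c = 2 > log_6(2) = 0.3869
T(n) = O(n^2) = O(n^2)

For T(n) = 2T(n/6) + O(n^2): log_6(2) = 0.3869. This is Case 3 of the Master Theorem (c > log_b(a), work dominated by root), giving O(n^2).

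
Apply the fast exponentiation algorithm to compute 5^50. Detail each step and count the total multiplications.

Computing 5^50 by squaring (build up from 5^1; each line after the first costs one multiplication):

5^1 = 5
5^2 = (5^1)^2 = 5^2 = 25
5^3 = 5 * 5^2 = 5 * 25 = 125
5^6 = (5^3)^2 = 125^2 = 15625
5^12 = (5^6)^2 = 15625^2 = 244140625
5^24 = (5^12)^2 = 244140625^2 = 59604644775390625
5^25 = 5 * 5^24 = 5 * 59604644775390625 = 298023223876953125
5^50 = (5^25)^2 = 298023223876953125^2 = 88817841970012523233890533447265625

Result: 88817841970012523233890533447265625
Multiplications needed: 7 (7 lines after 5^1)

5^50 = 88817841970012523233890533447265625. Using exponentiation by squaring, this requires 7 multiplications. The key idea: if the exponent is even, square the half-power; if odd, multiply by the base once.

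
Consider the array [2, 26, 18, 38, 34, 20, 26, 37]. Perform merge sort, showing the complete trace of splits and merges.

Merge sort trace:

Split: [2, 26, 18, 38, 34, 20, 26, 37] -> [2, 26, 18, 38] and [34, 20, 26, 37]
  Split: [2, 26, 18, 38] -> [2, 26] and [18, 38]
    Split: [2, 26] -> [2] and [26]
    Merge: [2] + [26] -> [2, 26]
    Split: [18, 38] -> [18] and [38]
    Merge: [18] + [38] -> [18, 38]
  Merge: [2, 26] + [18, 38] -> [2, 18, 26, 38]
  Split: [34, 20, 26, 37] -> [34, 20] and [26, 37]
    Split: [34, 20] -> [34] and [20]
    Merge: [34] + [20] -> [20, 34]
    Split: [26, 37] -> [26] and [37]
    Merge: [26] + [37] -> [26, 37]
  Merge: [20, 34] + [26, 37] -> [20, 26, 34, 37]
Merge: [2, 18, 26, 38] + [20, 26, 34, 37] -> [2, 18, 20, 26, 26, 34, 37, 38]

Final sorted array: [2, 18, 20, 26, 26, 34, 37, 38]

The merge sort proceeds by recursively splitting the array and merging sorted halves.
After all merges, the sorted array is [2, 18, 20, 26, 26, 34, 37, 38].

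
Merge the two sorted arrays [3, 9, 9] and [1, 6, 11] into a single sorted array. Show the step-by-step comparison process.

Merging process:

Compare 3 vs 1: take 1 from right. Merged: [1]
Compare 3 vs 6: take 3 from left. Merged: [1, 3]
Compare 9 vs 6: take 6 from right. Merged: [1, 3, 6]
Compare 9 vs 11: take 9 from left. Merged: [1, 3, 6, 9]
Compare 9 vs 11: take 9 from left. Merged: [1, 3, 6, 9, 9]
Append remaining from right: [11]. Merged: [1, 3, 6, 9, 9, 11]

Final merged array: [1, 3, 6, 9, 9, 11]
Total comparisons: 5

The merged array is [1, 3, 6, 9, 9, 11], requiring 5 comparisons. The merge step runs in O(n) time where n is the total number of elements.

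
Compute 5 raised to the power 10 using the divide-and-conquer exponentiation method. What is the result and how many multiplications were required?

Computing 5^10 by squaring (build up from 5^1; each line after the first costs one multiplication):

5^1 = 5
5^2 = (5^1)^2 = 5^2 = 25
5^4 = (5^2)^2 = 25^2 = 625
5^5 = 5 * 5^4 = 5 * 625 = 3125
5^10 = (5^5)^2 = 3125^2 = 9765625

Result: 9765625
Multiplications needed: 4 (4 lines after 5^1)

5^10 = 9765625. Using exponentiation by squaring, this requires 4 multiplications. The key idea: if the exponent is even, square the half-power; if odd, multiply by the base once.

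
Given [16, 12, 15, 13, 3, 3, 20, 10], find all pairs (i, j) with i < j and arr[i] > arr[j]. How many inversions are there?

Finding inversions in [16, 12, 15, 13, 3, 3, 20, 10]:

(0, 1): arr[0]=16 > arr[1]=12
(0, 2): arr[0]=16 > arr[2]=15
(0, 3): arr[0]=16 > arr[3]=13
(0, 4): arr[0]=16 > arr[4]=3
(0, 5): arr[0]=16 > arr[5]=3
(0, 7): arr[0]=16 > arr[7]=10
(1, 4): arr[1]=12 > arr[4]=3
(1, 5): arr[1]=12 > arr[5]=3
(1, 7): arr[1]=12 > arr[7]=10
(2, 3): arr[2]=15 > arr[3]=13
(2, 4): arr[2]=15 > arr[4]=3
(2, 5): arr[2]=15 > arr[5]=3
(2, 7): arr[2]=15 > arr[7]=10
(3, 4): arr[3]=13 > arr[4]=3
(3, 5): arr[3]=13 > arr[5]=3
(3, 7): arr[3]=13 > arr[7]=10
(6, 7): arr[6]=20 > arr[7]=10

Total inversions: 17

The array has 17 inversion(s): (0,1), (0,2), (0,3), (0,4), (0,5), (0,7), (1,4), (1,5), (1,7), (2,3), (2,4), (2,5), (2,7), (3,4), (3,5), (3,7), (6,7). Each pair (i,j) satisfies i < j and arr[i] > arr[j].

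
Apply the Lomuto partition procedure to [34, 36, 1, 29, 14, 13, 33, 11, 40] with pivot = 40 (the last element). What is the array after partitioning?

Lomuto partition with pivot = 40:

Initial array: [34, 36, 1, 29, 14, 13, 33, 11, 40]

arr[0]=34 <= 40: swap with position 0, array becomes [34, 36, 1, 29, 14, 13, 33, 11, 40]
arr[1]=36 <= 40: swap with position 1, array becomes [34, 36, 1, 29, 14, 13, 33, 11, 40]
arr[2]=1 <= 40: swap with position 2, array becomes [34, 36, 1, 29, 14, 13, 33, 11, 40]
arr[3]=29 <= 40: swap with position 3, array becomes [34, 36, 1, 29, 14, 13, 33, 11, 40]
arr[4]=14 <= 40: swap with position 4, array becomes [34, 36, 1, 29, 14, 13, 33, 11, 40]
arr[5]=13 <= 40: swap with position 5, array becomes [34, 36, 1, 29, 14, 13, 33, 11, 40]
arr[6]=33 <= 40: swap with position 6, array becomes [34, 36, 1, 29, 14, 13, 33, 11, 40]
arr[7]=11 <= 40: swap with position 7, array becomes [34, 36, 1, 29, 14, 13, 33, 11, 40]

Place pivot at position 8: [34, 36, 1, 29, 14, 13, 33, 11, 40]
Pivot position: 8

After partitioning with pivot 40, the array becomes [34, 36, 1, 29, 14, 13, 33, 11, 40]. The pivot is placed at index 8. All elements to the left of the pivot are <= 40, and all elements to the right are > 40.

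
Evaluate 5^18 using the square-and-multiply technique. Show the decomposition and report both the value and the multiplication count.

Computing 5^18 by squaring (build up from 5^1; each line after the first costs one multiplication):

5^1 = 5
5^2 = (5^1)^2 = 5^2 = 25
5^4 = (5^2)^2 = 25^2 = 625
5^8 = (5^4)^2 = 625^2 = 390625
5^9 = 5 * 5^8 = 5 * 390625 = 1953125
5^18 = (5^9)^2 = 1953125^2 = 3814697265625

Result: 3814697265625
Multiplications needed: 5 (5 lines after 5^1)

5^18 = 3814697265625. Using exponentiation by squaring, this requires 5 multiplications. The key idea: if the exponent is even, square the half-power; if odd, multiply by the base once.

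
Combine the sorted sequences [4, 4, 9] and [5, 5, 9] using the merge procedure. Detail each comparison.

Merging process:

Compare 4 vs 5: take 4 from left. Merged: [4]
Compare 4 vs 5: take 4 from left. Merged: [4, 4]
Compare 9 vs 5: take 5 from right. Merged: [4, 4, 5]
Compare 9 vs 5: take 5 from right. Merged: [4, 4, 5, 5]
Compare 9 vs 9: take 9 from left. Merged: [4, 4, 5, 5, 9]
Append remaining from right: [9]. Merged: [4, 4, 5, 5, 9, 9]

Final merged array: [4, 4, 5, 5, 9, 9]
Total comparisons: 5

The merged array is [4, 4, 5, 5, 9, 9], requiring 5 comparisons. The merge step runs in O(n) time where n is the total number of elements.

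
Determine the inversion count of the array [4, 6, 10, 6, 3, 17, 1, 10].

Finding inversions in [4, 6, 10, 6, 3, 17, 1, 10]:

(0, 4): arr[0]=4 > arr[4]=3
(0, 6): arr[0]=4 > arr[6]=1
(1, 4): arr[1]=6 > arr[4]=3
(1, 6): arr[1]=6 > arr[6]=1
(2, 3): arr[2]=10 > arr[3]=6
(2, 4): arr[2]=10 > arr[4]=3
(2, 6): arr[2]=10 > arr[6]=1
(3, 4): arr[3]=6 > arr[4]=3
(3, 6): arr[3]=6 > arr[6]=1
(4, 6): arr[4]=3 > arr[6]=1
(5, 6): arr[5]=17 > arr[6]=1
(5, 7): arr[5]=17 > arr[7]=10

Total inversions: 12

The array has 12 inversion(s): (0,4), (0,6), (1,4), (1,6), (2,3), (2,4), (2,6), (3,4), (3,6), (4,6), (5,6), (5,7). Each pair (i,j) satisfies i < j and arr[i] > arr[j].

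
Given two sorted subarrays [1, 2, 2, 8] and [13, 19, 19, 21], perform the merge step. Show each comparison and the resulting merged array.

Merging process:

Compare 1 vs 13: take 1 from left. Merged: [1]
Compare 2 vs 13: take 2 from left. Merged: [1, 2]
Compare 2 vs 13: take 2 from left. Merged: [1, 2, 2]
Compare 8 vs 13: take 8 from left. Merged: [1, 2, 2, 8]
Append remaining from right: [13, 19, 19, 21]. Merged: [1, 2, 2, 8, 13, 19, 19, 21]

Final merged array: [1, 2, 2, 8, 13, 19, 19, 21]
Total comparisons: 4

The merged array is [1, 2, 2, 8, 13, 19, 19, 21], requiring 4 comparisons. The merge step runs in O(n) time where n is the total number of elements.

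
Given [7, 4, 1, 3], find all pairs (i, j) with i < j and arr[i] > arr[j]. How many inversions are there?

Finding inversions in [7, 4, 1, 3]:

(0, 1): arr[0]=7 > arr[1]=4
(0, 2): arr[0]=7 > arr[2]=1
(0, 3): arr[0]=7 > arr[3]=3
(1, 2): arr[1]=4 > arr[2]=1
(1, 3): arr[1]=4 > arr[3]=3

Total inversions: 5

The array has 5 inversion(s): (0,1), (0,2), (0,3), (1,2), (1,3). Each pair (i,j) satisfies i < j and arr[i] > arr[j].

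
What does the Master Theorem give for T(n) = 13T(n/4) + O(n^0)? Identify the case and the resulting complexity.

Master Theorem for T(n) = 13T(n/4) + O(n^0):

a = 13, b = 4, c = 0
log_b(a) = log_4(13) = 1.8502

Case 1: c = 0 < log_4(13) = 1.8502
T(n) = O(n^(log_4 13))

For T(n) = 13T(n/4) + O(n^0): log_4(13) = 1.8502. This is Case 1 of the Master Theorem (c < log_b(a), work dominated by leaves), giving O(n^(log_4 13)).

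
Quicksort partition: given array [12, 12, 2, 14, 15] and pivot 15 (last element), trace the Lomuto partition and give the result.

Lomuto partition with pivot = 15:

Initial array: [12, 12, 2, 14, 15]

arr[0]=12 <= 15: swap with position 0, array becomes [12, 12, 2, 14, 15]
arr[1]=12 <= 15: swap with position 1, array becomes [12, 12, 2, 14, 15]
arr[2]=2 <= 15: swap with position 2, array becomes [12, 12, 2, 14, 15]
arr[3]=14 <= 15: swap with position 3, array becomes [12, 12, 2, 14, 15]

Place pivot at position 4: [12, 12, 2, 14, 15]
Pivot position: 4

After partitioning with pivot 15, the array becomes [12, 12, 2, 14, 15]. The pivot is placed at index 4. All elements to the left of the pivot are <= 15, and all elements to the right are > 15.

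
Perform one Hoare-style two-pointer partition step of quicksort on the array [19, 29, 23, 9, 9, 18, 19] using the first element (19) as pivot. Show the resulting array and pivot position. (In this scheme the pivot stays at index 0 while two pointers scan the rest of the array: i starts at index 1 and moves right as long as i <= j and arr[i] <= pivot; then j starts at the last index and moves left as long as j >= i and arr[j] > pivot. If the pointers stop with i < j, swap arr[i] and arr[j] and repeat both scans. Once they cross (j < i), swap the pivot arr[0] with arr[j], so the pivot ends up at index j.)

Hoare-style two-pointer partition with pivot = 19:

Initial array: [19, 29, 23, 9, 9, 18, 19]

Pointers start at i = 1, j = 6.
i stops at index 1 (arr[1]=29 > 19), j stops at index 6 (arr[6]=19 <= 19): swap arr[1] and arr[6], array becomes [19, 19, 23, 9, 9, 18, 29]
i stops at index 2 (arr[2]=23 > 19), j stops at index 5 (arr[5]=18 <= 19): swap arr[2] and arr[5], array becomes [19, 19, 18, 9, 9, 23, 29]
i ends at 5, j ends at 4: the pointers have crossed (j < i), so scanning stops.

Swap pivot arr[0] with arr[4] to place pivot at position 4: [9, 19, 18, 9, 19, 23, 29]
Pivot position: 4

After partitioning with pivot 19, the array becomes [9, 19, 18, 9, 19, 23, 29]. The pivot is placed at index 4. All elements to the left of the pivot are <= 19, and all elements to the right are > 19.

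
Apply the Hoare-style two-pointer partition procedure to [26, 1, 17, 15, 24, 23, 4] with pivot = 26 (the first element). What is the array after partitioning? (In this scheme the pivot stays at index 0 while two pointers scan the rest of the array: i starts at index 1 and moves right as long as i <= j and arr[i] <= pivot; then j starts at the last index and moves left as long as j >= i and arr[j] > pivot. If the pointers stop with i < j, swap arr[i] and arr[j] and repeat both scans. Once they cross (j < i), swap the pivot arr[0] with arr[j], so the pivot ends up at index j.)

Hoare-style two-pointer partition with pivot = 26:

Initial array: [26, 1, 17, 15, 24, 23, 4]

Pointers start at i = 1, j = 6.
i ends at 7, j ends at 6: the pointers have crossed (j < i), so scanning stops.

Swap pivot arr[0] with arr[6] to place pivot at position 6: [4, 1, 17, 15, 24, 23, 26]
Pivot position: 6

After partitioning with pivot 26, the array becomes [4, 1, 17, 15, 24, 23, 26]. The pivot is placed at index 6. All elements to the left of the pivot are <= 26, and all elements to the right are > 26.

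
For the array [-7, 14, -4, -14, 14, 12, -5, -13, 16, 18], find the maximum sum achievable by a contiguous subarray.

Using Kadane's algorithm on [-7, 14, -4, -14, 14, 12, -5, -13, 16, 18]:

Scanning through the array:
Position 1 (value 14): max_ending_here = 14, max_so_far = 14
Position 2 (value -4): max_ending_here = 10, max_so_far = 14
Position 3 (value -14): max_ending_here = -4, max_so_far = 14
Position 4 (value 14): max_ending_here = 14, max_so_far = 14
Position 5 (value 12): max_ending_here = 26, max_so_far = 26
Position 6 (value -5): max_ending_here = 21, max_so_far = 26
Position 7 (value -13): max_ending_here = 8, max_so_far = 26
Position 8 (value 16): max_ending_here = 24, max_so_far = 26
Position 9 (value 18): max_ending_here = 42, max_so_far = 42

Maximum subarray: [14, 12, -5, -13, 16, 18]
Maximum sum: 42

The maximum subarray is [14, 12, -5, -13, 16, 18] with sum 42. This subarray runs from index 4 to index 9.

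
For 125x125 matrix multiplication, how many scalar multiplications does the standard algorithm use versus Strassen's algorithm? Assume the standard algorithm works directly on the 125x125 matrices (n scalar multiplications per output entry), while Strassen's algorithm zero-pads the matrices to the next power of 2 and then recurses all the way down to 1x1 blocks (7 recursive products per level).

Matrix multiplication for 125x125 matrices:

Strassen's algorithm requires power-of-2 dimensions. Pad 125x125 to 128x128 (next power of 2).

Standard algorithm: 125^3 = 1953125 multiplications
Strassen's algorithm: 7^(log2(128)) = 7^7 = 823543 multiplications
Savings: 1953125 - 823543 = 1129582 multiplications

Standard: 1953125 multiplications (125^3). Strassen: 823543 multiplications (7^7, after padding to 128x128). Strassen reduces 8 recursive multiplications to 7 at each level.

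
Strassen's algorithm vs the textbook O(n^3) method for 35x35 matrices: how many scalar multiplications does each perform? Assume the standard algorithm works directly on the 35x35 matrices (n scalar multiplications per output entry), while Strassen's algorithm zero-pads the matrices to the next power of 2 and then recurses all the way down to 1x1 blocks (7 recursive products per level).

Matrix multiplication for 35x35 matrices:

Strassen's algorithm requires power-of-2 dimensions. Pad 35x35 to 64x64 (next power of 2).

Standard algorithm: 35^3 = 42875 multiplications
Strassen's algorithm: 7^(log2(64)) = 7^6 = 117649 multiplications
Difference: 42875 - 117649 = -74774 (Strassen uses MORE here due to padding overhead — for small or just-over-power-of-2 n, padding can outweigh the per-level savings)

Standard: 42875 multiplications (35^3). Strassen: 117649 multiplications (7^6, after padding to 64x64). Strassen reduces 8 recursive multiplications to 7 at each level.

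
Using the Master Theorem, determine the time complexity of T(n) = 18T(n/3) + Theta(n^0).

Master Theorem for T(n) = 18T(n/3) + O(n^0):

a = 18, b = 3, c = 0
log_b(a) = log_3(18) = 2.6309

Case 1: c = 0 < log_3(18) = 2.6309
T(n) = O(n^(log_3 18))

For T(n) = 18T(n/3) + O(n^0): log_3(18) = 2.6309. This is Case 1 of the Master Theorem (c < log_b(a), work dominated by leaves), giving O(n^(log_3 18)).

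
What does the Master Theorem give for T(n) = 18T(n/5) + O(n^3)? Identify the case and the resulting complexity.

Master Theorem for T(n) = 18T(n/5) + O(n^3):

a = 18, b = 5, c = 3
log_b(a) = log_5(18) = 1.7959

Case 3: c = 3 > log_5(18) = 1.7959
T(n) = O(n^3) = O(n^3)

For T(n) = 18T(n/5) + O(n^3): log_5(18) = 1.7959. This is Case 3 of the Master Theorem (c > log_b(a), work dominated by root), giving O(n^3).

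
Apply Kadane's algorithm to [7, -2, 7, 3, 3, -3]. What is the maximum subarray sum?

Using Kadane's algorithm on [7, -2, 7, 3, 3, -3]:

Scanning through the array:
Position 1 (value -2): max_ending_here = 5, max_so_far = 7
Position 2 (value 7): max_ending_here = 12, max_so_far = 12
Position 3 (value 3): max_ending_here = 15, max_so_far = 15
Position 4 (value 3): max_ending_here = 18, max_so_far = 18
Position 5 (value -3): max_ending_here = 15, max_so_far = 18

Maximum subarray: [7, -2, 7, 3, 3]
Maximum sum: 18

The maximum subarray is [7, -2, 7, 3, 3] with sum 18. This subarray runs from index 0 to index 4.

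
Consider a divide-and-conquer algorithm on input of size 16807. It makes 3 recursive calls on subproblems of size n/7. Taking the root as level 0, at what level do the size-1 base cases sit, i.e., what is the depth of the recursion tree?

For divide and conquer with division factor 7:

Problem sizes at each level:
Level 0: 16807
Level 1: 2401
Level 2: 343
Level 3: 49
Level 4: 7
Level 5: 1

The root is level 0 and the size-1 base case is level 5 (the tree spans levels 0 through 5, i.e. 6 levels counting the root), so the depth is the number of divisions: log_7(16807) = 5

The recursion tree depth is log_7(16807) = 5. At each level, the problem size is divided by 7, so it takes 5 divisions to reduce to a base case of size 1. The algorithm makes 3 recursive calls at each level.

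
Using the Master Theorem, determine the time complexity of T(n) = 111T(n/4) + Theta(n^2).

Master Theorem for T(n) = 111T(n/4) + O(n^2):

a = 111, b = 4, c = 2
log_b(a) = log_4(111) = 3.3972

Case 1: c = 2 < log_4(111) = 3.3972
T(n) = O(n^(log_4 111))

For T(n) = 111T(n/4) + O(n^2): log_4(111) = 3.3972. This is Case 1 of the Master Theorem (c < log_b(a), work dominated by leaves), giving O(n^(log_4 111)).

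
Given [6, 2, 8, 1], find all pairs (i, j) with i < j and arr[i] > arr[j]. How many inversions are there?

Finding inversions in [6, 2, 8, 1]:

(0, 1): arr[0]=6 > arr[1]=2
(0, 3): arr[0]=6 > arr[3]=1
(1, 3): arr[1]=2 > arr[3]=1
(2, 3): arr[2]=8 > arr[3]=1

Total inversions: 4

The array has 4 inversion(s): (0,1), (0,3), (1,3), (2,3). Each pair (i,j) satisfies i < j and arr[i] > arr[j].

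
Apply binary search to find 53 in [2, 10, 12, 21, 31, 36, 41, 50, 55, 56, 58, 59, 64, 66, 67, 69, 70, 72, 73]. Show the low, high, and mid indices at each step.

Binary search for 53 in [2, 10, 12, 21, 31, 36, 41, 50, 55, 56, 58, 59, 64, 66, 67, 69, 70, 72, 73]:

lo=0, hi=18, mid=9, arr[mid]=56 -> 56 > 53, search left half
lo=0, hi=8, mid=4, arr[mid]=31 -> 31 < 53, search right half
lo=5, hi=8, mid=6, arr[mid]=41 -> 41 < 53, search right half
lo=7, hi=8, mid=7, arr[mid]=50 -> 50 < 53, search right half
lo=8, hi=8, mid=8, arr[mid]=55 -> 55 > 53, search left half
lo=8 > hi=7, target 53 not found

Binary search determines that 53 is not in the array after 5 comparisons. The search space was exhausted without finding the target.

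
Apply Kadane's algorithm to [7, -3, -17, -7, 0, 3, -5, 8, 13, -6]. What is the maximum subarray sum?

Using Kadane's algorithm on [7, -3, -17, -7, 0, 3, -5, 8, 13, -6]:

Scanning through the array:
Position 1 (value -3): max_ending_here = 4, max_so_far = 7
Position 2 (value -17): max_ending_here = -13, max_so_far = 7
Position 3 (value -7): max_ending_here = -7, max_so_far = 7
Position 4 (value 0): max_ending_here = 0, max_so_far = 7
Position 5 (value 3): max_ending_here = 3, max_so_far = 7
Position 6 (value -5): max_ending_here = -2, max_so_far = 7
Position 7 (value 8): max_ending_here = 8, max_so_far = 8
Position 8 (value 13): max_ending_here = 21, max_so_far = 21
Position 9 (value -6): max_ending_here = 15, max_so_far = 21

Maximum subarray: [8, 13]
Maximum sum: 21

The maximum subarray is [8, 13] with sum 21. This subarray runs from index 7 to index 8.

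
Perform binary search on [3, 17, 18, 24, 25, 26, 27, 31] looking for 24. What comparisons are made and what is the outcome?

Binary search for 24 in [3, 17, 18, 24, 25, 26, 27, 31]:

lo=0, hi=7, mid=3, arr[mid]=24 -> Found target at index 3!

Binary search finds 24 at index 3 after 1 comparisons. The search repeatedly halves the search space by comparing with the middle element.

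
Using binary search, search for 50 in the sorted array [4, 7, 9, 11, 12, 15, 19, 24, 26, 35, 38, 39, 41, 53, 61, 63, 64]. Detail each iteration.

Binary search for 50 in [4, 7, 9, 11, 12, 15, 19, 24, 26, 35, 38, 39, 41, 53, 61, 63, 64]:

lo=0, hi=16, mid=8, arr[mid]=26 -> 26 < 50, search right half
lo=9, hi=16, mid=12, arr[mid]=41 -> 41 < 50, search right half
lo=13, hi=16, mid=14, arr[mid]=61 -> 61 > 50, search left half
lo=13, hi=13, mid=13, arr[mid]=53 -> 53 > 50, search left half
lo=13 > hi=12, target 50 not found

Binary search determines that 50 is not in the array after 4 comparisons. The search space was exhausted without finding the target.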